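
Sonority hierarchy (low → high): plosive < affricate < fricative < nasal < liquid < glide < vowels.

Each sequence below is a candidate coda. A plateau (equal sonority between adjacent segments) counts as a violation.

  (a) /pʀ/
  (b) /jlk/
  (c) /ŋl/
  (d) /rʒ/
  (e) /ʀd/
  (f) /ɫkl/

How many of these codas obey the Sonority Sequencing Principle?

(a) 1-5 → violates
(b) 6-5-1 → obeys
(c) 4-5 → violates
(d) 5-3 → obeys
(e) 5-1 → obeys
(f) 5-1-5 → violates

3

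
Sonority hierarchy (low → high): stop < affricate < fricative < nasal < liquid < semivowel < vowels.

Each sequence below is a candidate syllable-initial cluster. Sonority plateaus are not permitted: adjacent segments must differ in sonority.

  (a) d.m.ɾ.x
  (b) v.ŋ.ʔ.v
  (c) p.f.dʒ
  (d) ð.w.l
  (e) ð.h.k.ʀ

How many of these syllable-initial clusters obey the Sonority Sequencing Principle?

(a) 1-4-5-3 → violates
(b) 3-4-1-3 → violates
(c) 1-3-2 → violates
(d) 3-6-5 → violates
(e) 3-3-1-5 → violates

0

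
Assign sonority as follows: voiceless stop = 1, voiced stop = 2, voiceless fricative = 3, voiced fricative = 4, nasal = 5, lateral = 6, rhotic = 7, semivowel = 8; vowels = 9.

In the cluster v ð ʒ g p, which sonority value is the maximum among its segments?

/v/ — voiced fricative, sonority 4.
/ð/ — voiced fricative, sonority 4.
/ʒ/ — voiced fricative, sonority 4.
/g/ — voiced stop, sonority 2.
/p/ — voiceless stop, sonority 1.
The maximum is 4.

4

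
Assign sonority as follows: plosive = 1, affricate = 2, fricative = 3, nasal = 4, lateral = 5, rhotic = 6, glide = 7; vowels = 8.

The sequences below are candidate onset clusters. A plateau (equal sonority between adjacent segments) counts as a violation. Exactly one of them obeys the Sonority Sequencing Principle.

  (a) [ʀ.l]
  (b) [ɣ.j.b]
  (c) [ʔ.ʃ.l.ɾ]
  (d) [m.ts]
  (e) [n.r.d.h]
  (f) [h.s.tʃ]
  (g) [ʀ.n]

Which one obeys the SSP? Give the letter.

(a) 6-5 → violates
(b) 3-7-1 → violates
(c) 1-3-5-6 → obeys
(d) 4-2 → violates
(e) 4-6-1-3 → violates
(f) 3-3-2 → violates
(g) 6-4 → violates

c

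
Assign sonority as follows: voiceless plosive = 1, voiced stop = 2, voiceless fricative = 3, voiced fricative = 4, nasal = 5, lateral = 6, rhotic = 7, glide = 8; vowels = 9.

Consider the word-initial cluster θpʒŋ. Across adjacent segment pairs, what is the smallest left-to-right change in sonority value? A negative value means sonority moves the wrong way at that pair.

/θ/ is a voiceless fricative (sonority 3).
/p/ is a voiceless plosive (sonority 1).
/ʒ/ is a voiced fricative (sonority 4).
/ŋ/ is a nasal (sonority 5).
/θ/→/p/: change -2.
/p/→/ʒ/: change +3.
/ʒ/→/ŋ/: change +1.
Minimum = -2.

-2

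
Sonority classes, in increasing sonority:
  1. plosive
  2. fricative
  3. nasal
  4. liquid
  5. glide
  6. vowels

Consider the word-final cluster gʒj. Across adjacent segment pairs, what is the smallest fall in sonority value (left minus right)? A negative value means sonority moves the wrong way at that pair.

-3

/g/ — plosive, sonority 1.
/ʒ/ — fricative, sonority 2.
/j/ — glide, sonority 5.
/g/→/ʒ/: change -1.
/ʒ/→/j/: change -3.
Minimum = -3.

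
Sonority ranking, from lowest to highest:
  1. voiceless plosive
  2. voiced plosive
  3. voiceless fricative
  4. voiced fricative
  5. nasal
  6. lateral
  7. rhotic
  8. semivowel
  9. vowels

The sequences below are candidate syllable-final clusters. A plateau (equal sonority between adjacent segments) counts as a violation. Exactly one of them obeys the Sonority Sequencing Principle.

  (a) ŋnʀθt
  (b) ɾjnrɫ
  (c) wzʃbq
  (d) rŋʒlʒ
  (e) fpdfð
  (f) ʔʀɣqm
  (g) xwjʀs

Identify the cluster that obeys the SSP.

(a) 5-5-7-3-1 → violates
(b) 7-8-5-7-6 → violates
(c) 8-4-3-2-1 → obeys
(d) 7-5-4-6-4 → violates
(e) 3-1-2-3-4 → violates
(f) 1-7-4-1-5 → violates
(g) 3-8-8-7-3 → violates

c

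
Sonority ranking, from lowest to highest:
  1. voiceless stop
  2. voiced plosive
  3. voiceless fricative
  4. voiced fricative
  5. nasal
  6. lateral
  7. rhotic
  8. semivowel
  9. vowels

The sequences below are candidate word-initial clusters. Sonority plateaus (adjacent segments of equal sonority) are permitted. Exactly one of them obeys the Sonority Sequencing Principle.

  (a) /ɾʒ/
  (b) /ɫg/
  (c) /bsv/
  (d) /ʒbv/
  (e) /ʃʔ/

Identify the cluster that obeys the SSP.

c

(a) 7-4 → violates
(b) 6-2 → violates
(c) 2-3-4 → obeys
(d) 4-2-4 → violates
(e) 3-1 → violates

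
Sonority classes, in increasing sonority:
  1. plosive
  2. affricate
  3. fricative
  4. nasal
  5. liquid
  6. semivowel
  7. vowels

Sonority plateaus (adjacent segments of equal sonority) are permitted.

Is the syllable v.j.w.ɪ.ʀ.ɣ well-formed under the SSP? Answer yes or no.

Onset: /v/ is a fricative (sonority 3), /j/ is a semivowel (sonority 6), /w/ is a semivowel (sonority 6); then the nucleus /ɪ/ (sonority 7).
Onset profile 3-6-6-7 — rises to the nucleus.
Coda: /ʀ/ is a liquid (sonority 5), /ɣ/ is a fricative (sonority 3).
Coda profile 7-5-3 — falls from the nucleus.

yes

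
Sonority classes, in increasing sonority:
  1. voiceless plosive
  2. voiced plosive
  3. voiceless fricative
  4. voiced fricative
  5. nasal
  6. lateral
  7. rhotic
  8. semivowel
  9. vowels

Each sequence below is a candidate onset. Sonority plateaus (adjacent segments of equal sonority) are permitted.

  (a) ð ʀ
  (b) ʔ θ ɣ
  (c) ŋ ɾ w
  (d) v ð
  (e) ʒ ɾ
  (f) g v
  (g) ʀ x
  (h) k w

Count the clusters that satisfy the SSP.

7

(a) sonority 4-7: well-formed.
(b) sonority 1-3-4: well-formed.
(c) sonority 5-7-8: well-formed.
(d) sonority 4-4: well-formed.
(e) sonority 4-7: well-formed.
(f) sonority 2-4: well-formed.
(g) sonority 7-3: ill-formed.
(h) sonority 1-8: well-formed.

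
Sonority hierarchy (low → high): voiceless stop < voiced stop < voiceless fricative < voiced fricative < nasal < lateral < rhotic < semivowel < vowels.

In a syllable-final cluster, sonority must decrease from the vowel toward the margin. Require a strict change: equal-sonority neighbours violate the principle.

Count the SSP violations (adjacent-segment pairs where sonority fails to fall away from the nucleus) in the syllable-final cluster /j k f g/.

/j/: semivowel = 8.
/k/: voiceless stop = 1.
/f/: voiceless fricative = 3.
/g/: voiced stop = 2.
/j/→/k/: 8→1 (falls) — ok.
/k/→/f/: 1→3 (does not fall) — violation.
/f/→/g/: 3→2 (falls) — ok.

1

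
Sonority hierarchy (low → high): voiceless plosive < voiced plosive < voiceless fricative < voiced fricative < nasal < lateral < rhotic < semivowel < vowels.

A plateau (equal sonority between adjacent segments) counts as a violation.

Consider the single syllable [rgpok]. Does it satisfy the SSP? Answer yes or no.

Onset: /r/ is a rhotic (sonority 7), /g/ is a voiced plosive (sonority 2), /p/ is a voiceless plosive (sonority 1); then the nucleus /o/ (sonority 9).
Onset profile 7-2-1-9 — does not strictly rise throughout.
Coda: /k/ is a voiceless plosive (sonority 1).
Coda profile 9-1 — falls from the nucleus.

no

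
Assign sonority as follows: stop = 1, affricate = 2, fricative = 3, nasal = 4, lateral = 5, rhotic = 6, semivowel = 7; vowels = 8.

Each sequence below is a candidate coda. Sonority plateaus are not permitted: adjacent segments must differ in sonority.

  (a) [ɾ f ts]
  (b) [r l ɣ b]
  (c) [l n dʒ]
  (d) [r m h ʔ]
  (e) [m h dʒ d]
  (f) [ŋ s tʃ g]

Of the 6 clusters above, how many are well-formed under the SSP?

6

(a) sonority 6-3-2: well-formed.
(b) sonority 6-5-3-1: well-formed.
(c) sonority 5-4-2: well-formed.
(d) sonority 6-4-3-1: well-formed.
(e) sonority 4-3-2-1: well-formed.
(f) sonority 4-3-2-1: well-formed.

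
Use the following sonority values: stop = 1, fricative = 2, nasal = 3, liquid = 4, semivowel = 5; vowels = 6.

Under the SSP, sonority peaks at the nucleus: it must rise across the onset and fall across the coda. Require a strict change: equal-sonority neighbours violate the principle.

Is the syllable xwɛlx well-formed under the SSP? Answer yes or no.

yes

Onset: /x/ is a fricative (sonority 2), /w/ is a semivowel (sonority 5); then the nucleus /ɛ/ (sonority 6).
Onset profile 2-5-6 — rises to the nucleus.
Coda: /l/ is a liquid (sonority 4), /x/ is a fricative (sonority 2).
Coda profile 6-4-2 — falls from the nucleus.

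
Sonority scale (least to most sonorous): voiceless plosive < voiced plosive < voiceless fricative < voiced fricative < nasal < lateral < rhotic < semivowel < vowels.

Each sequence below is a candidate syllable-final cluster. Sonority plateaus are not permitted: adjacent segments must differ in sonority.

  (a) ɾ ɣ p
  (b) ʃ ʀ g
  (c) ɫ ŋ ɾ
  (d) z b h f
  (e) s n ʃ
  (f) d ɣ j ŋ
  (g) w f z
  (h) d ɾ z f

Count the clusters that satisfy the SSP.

(a) 7-4-1 → obeys
(b) 3-7-2 → violates
(c) 6-5-7 → violates
(d) 4-2-3-3 → violates
(e) 3-5-3 → violates
(f) 2-4-8-5 → violates
(g) 8-3-4 → violates
(h) 2-7-4-3 → violates

1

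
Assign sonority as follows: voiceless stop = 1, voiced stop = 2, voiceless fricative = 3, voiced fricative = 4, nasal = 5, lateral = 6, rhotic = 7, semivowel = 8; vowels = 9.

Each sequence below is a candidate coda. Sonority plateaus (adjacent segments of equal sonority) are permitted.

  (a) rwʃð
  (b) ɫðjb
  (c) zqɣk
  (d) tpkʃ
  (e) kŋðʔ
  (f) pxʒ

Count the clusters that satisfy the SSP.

(a) sonority 7-8-3-4: ill-formed.
(b) sonority 6-4-8-2: ill-formed.
(c) sonority 4-1-4-1: ill-formed.
(d) sonority 1-1-1-3: ill-formed.
(e) sonority 1-5-4-1: ill-formed.
(f) sonority 1-3-4: ill-formed.

0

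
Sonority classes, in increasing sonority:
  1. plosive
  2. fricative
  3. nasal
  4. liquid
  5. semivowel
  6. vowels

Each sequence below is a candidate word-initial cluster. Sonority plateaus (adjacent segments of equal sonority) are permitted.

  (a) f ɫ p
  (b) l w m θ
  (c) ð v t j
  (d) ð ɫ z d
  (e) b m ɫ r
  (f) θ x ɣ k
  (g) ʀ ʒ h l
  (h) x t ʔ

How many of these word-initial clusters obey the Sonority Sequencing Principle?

1

(a) f ɫ p: profile 2-4-1 — violates.
(b) l w m θ: profile 4-5-3-2 — violates.
(c) ð v t j: profile 2-2-1-5 — violates.
(d) ð ɫ z d: profile 2-4-2-1 — violates.
(e) b m ɫ r: profile 1-3-4-4 — obeys.
(f) θ x ɣ k: profile 2-2-2-1 — violates.
(g) ʀ ʒ h l: profile 4-2-2-4 — violates.
(h) x t ʔ: profile 2-1-1 — violates.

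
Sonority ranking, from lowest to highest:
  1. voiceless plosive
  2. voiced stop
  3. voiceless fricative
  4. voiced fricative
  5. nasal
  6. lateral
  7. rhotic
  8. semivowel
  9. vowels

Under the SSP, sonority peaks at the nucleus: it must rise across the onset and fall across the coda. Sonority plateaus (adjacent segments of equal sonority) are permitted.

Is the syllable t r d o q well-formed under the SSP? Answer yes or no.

Onset: /t/ is a voiceless plosive (sonority 1), /r/ is a rhotic (sonority 7), /d/ is a voiced stop (sonority 2); then the nucleus /o/ (sonority 9).
Onset profile 1-7-2-9 — does not rise throughout.
Coda: /q/ is a voiceless plosive (sonority 1).
Coda profile 9-1 — falls from the nucleus.

no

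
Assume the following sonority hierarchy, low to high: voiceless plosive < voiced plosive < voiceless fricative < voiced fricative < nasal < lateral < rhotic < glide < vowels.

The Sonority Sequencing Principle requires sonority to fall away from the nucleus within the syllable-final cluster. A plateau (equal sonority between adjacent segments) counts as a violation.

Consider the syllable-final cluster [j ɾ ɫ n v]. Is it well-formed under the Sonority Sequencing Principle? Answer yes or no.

yes

/j/ is a glide (sonority 8).
/ɾ/ is a rhotic (sonority 7).
/ɫ/ is a lateral (sonority 6).
/n/ is a nasal (sonority 5).
/v/ is a voiced fricative (sonority 4).
The profile 8-7-6-5-4 strictly falls, so the syllable-final cluster satisfies the SSP.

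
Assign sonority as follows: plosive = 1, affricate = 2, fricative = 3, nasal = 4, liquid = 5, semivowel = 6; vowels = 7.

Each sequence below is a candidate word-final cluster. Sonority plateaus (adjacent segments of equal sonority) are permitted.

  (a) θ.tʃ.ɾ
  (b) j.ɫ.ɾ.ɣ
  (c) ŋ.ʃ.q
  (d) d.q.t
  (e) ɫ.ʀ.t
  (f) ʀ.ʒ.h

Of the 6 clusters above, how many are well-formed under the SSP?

5

(a) 3-2-5 → violates
(b) 6-5-5-3 → obeys
(c) 4-3-1 → obeys
(d) 1-1-1 → obeys
(e) 5-5-1 → obeys
(f) 5-3-3 → obeys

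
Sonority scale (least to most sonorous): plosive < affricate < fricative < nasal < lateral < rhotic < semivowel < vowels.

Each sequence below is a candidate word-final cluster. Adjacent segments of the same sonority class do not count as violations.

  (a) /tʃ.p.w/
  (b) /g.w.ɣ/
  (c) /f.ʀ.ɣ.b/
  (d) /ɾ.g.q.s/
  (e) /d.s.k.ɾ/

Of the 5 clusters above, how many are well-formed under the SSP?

(a) sonority 2-1-7: ill-formed.
(b) sonority 1-7-3: ill-formed.
(c) sonority 3-6-3-1: ill-formed.
(d) sonority 6-1-1-3: ill-formed.
(e) sonority 1-3-1-6: ill-formed.

0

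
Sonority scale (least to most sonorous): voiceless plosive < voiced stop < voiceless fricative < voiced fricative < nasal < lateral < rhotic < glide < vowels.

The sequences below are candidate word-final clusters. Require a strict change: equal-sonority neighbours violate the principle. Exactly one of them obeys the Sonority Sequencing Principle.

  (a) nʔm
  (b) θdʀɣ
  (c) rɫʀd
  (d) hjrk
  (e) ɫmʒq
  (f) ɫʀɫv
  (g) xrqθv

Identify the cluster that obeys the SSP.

e

(a) 5-1-5 → violates
(b) 3-2-7-4 → violates
(c) 7-6-7-2 → violates
(d) 3-8-7-1 → violates
(e) 6-5-4-1 → obeys
(f) 6-7-6-4 → violates
(g) 3-7-1-3-4 → violates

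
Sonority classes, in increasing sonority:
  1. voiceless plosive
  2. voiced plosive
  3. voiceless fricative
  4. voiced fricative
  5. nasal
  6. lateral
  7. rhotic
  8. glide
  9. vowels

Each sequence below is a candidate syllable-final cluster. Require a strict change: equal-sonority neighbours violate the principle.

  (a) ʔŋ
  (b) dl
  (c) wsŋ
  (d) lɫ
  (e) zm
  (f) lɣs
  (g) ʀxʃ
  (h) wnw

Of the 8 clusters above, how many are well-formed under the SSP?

1

(a) 1-5 → violates
(b) 2-6 → violates
(c) 8-3-5 → violates
(d) 6-6 → violates
(e) 4-5 → violates
(f) 6-4-3 → obeys
(g) 7-3-3 → violates
(h) 8-5-8 → violates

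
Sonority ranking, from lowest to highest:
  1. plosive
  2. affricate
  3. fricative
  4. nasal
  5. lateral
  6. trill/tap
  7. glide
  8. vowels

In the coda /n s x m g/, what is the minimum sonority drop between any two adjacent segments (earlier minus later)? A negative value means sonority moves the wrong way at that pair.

/n/ is a nasal (sonority 4).
/s/ is a fricative (sonority 3).
/x/ is a fricative (sonority 3).
/m/ is a nasal (sonority 4).
/g/ is a plosive (sonority 1).
/n/→/s/: change +1.
/s/→/x/: change +0.
/x/→/m/: change -1.
/m/→/g/: change +3.
Minimum = -1.

-1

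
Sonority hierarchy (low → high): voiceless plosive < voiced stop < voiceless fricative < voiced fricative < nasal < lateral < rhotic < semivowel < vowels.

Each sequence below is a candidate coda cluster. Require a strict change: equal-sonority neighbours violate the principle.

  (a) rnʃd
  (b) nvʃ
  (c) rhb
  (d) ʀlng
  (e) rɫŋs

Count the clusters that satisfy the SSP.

(a) sonority 7-5-3-2: well-formed.
(b) sonority 5-4-3: well-formed.
(c) sonority 7-3-2: well-formed.
(d) sonority 7-6-5-2: well-formed.
(e) sonority 7-6-5-3: well-formed.

5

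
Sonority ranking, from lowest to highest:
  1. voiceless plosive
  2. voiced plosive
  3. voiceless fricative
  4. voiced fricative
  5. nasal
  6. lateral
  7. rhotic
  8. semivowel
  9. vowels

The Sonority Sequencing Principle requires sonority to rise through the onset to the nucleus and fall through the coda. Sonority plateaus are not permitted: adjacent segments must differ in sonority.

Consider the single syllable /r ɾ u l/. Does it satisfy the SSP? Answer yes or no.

Onset: /r/ is a rhotic (sonority 7), /ɾ/ is a rhotic (sonority 7); then the nucleus /u/ (sonority 9).
Onset profile 7-7-9 — does not strictly rise throughout.
Coda: /l/ is a lateral (sonority 6).
Coda profile 9-6 — falls from the nucleus.

no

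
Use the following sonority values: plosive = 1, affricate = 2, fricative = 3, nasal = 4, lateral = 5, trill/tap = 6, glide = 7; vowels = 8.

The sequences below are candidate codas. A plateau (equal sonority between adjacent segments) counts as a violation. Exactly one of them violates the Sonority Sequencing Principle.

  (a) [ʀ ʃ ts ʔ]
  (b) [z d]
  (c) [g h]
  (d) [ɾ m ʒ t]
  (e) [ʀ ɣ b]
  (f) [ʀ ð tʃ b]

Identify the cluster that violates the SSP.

c

(a) sonority 6-3-2-1: well-formed.
(b) sonority 3-1: well-formed.
(c) sonority 1-3: ill-formed.
(d) sonority 6-4-3-1: well-formed.
(e) sonority 6-3-1: well-formed.
(f) sonority 6-3-2-1: well-formed.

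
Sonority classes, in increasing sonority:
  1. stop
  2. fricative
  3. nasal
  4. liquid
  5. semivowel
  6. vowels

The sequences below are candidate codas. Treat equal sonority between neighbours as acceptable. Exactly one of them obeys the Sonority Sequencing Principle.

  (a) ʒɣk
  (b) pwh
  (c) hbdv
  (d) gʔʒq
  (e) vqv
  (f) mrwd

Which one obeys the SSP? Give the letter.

a

(a) ʒɣk: profile 2-2-1 — obeys.
(b) pwh: profile 1-5-2 — violates.
(c) hbdv: profile 2-1-1-2 — violates.
(d) gʔʒq: profile 1-1-2-1 — violates.
(e) vqv: profile 2-1-2 — violates.
(f) mrwd: profile 3-4-5-1 — violates.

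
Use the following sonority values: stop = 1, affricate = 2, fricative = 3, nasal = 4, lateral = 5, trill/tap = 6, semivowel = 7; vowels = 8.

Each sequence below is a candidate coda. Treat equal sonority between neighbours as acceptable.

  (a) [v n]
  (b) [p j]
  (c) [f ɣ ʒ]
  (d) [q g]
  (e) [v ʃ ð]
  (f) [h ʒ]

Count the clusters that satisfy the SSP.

4

(a) sonority 3-4: ill-formed.
(b) sonority 1-7: ill-formed.
(c) sonority 3-3-3: well-formed.
(d) sonority 1-1: well-formed.
(e) sonority 3-3-3: well-formed.
(f) sonority 3-3: well-formed.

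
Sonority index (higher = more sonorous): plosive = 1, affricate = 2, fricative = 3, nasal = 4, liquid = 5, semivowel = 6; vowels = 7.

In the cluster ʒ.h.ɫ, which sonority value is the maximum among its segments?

/ʒ/ — fricative, sonority 3.
/h/ — fricative, sonority 3.
/ɫ/ — liquid, sonority 5.
The maximum is 5.

5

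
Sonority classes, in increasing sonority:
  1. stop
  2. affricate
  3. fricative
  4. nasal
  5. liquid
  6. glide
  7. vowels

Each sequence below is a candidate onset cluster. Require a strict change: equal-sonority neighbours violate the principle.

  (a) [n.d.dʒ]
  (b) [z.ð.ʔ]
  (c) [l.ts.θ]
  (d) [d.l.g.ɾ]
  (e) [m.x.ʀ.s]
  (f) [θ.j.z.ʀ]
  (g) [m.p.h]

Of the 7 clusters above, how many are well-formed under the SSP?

0

(a) 4-1-2 → violates
(b) 3-3-1 → violates
(c) 5-2-3 → violates
(d) 1-5-1-5 → violates
(e) 4-3-5-3 → violates
(f) 3-6-3-5 → violates
(g) 4-1-3 → violates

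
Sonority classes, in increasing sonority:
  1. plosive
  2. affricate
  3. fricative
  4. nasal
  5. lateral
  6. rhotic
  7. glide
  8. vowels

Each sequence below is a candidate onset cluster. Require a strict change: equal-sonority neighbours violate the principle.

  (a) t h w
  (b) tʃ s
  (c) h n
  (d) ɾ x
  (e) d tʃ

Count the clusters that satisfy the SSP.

(a) sonority 1-3-7: well-formed.
(b) sonority 2-3: well-formed.
(c) sonority 3-4: well-formed.
(d) sonority 6-3: ill-formed.
(e) sonority 1-2: well-formed.

4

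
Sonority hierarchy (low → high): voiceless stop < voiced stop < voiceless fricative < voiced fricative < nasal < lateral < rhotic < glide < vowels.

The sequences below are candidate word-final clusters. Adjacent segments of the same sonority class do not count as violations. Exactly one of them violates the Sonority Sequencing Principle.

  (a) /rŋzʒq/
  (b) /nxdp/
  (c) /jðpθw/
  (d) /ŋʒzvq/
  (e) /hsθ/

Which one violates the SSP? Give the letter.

(a) 7-5-4-4-1 → obeys
(b) 5-3-2-1 → obeys
(c) 8-4-1-3-8 → violates
(d) 5-4-4-4-1 → obeys
(e) 3-3-3 → obeys

c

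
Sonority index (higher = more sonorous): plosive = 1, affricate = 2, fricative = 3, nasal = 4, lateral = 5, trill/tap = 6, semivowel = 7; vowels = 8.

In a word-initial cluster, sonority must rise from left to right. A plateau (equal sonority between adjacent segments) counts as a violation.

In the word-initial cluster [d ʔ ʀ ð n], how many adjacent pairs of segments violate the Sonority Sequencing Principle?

/d/ — plosive, sonority 1.
/ʔ/ — plosive, sonority 1.
/ʀ/ — trill/tap, sonority 6.
/ð/ — fricative, sonority 3.
/n/ — nasal, sonority 4.
/d/→/ʔ/: 1→1 (plateau) — violation.
/ʔ/→/ʀ/: 1→6 (rises) — ok.
/ʀ/→/ð/: 6→3 (does not rise) — violation.
/ð/→/n/: 3→4 (rises) — ok.

2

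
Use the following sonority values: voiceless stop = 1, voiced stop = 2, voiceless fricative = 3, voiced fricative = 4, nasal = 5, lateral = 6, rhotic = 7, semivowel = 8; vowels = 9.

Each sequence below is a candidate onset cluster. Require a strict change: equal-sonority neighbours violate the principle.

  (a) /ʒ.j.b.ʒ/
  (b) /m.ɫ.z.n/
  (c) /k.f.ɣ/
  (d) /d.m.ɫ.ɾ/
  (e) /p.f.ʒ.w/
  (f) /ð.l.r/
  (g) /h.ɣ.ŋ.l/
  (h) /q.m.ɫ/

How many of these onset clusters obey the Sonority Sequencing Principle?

(a) sonority 4-8-2-4: ill-formed.
(b) sonority 5-6-4-5: ill-formed.
(c) sonority 1-3-4: well-formed.
(d) sonority 2-5-6-7: well-formed.
(e) sonority 1-3-4-8: well-formed.
(f) sonority 4-6-7: well-formed.
(g) sonority 3-4-5-6: well-formed.
(h) sonority 1-5-6: well-formed.

6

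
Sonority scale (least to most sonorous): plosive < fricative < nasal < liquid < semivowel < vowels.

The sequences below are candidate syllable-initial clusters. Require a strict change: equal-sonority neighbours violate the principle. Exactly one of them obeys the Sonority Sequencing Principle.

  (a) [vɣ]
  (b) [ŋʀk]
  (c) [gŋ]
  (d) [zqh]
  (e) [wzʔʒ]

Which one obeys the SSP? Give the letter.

c

(a) [vɣ]: profile 2-2 — violates.
(b) [ŋʀk]: profile 3-4-1 — violates.
(c) [gŋ]: profile 1-3 — obeys.
(d) [zqh]: profile 2-1-2 — violates.
(e) [wzʔʒ]: profile 5-2-1-2 — violates.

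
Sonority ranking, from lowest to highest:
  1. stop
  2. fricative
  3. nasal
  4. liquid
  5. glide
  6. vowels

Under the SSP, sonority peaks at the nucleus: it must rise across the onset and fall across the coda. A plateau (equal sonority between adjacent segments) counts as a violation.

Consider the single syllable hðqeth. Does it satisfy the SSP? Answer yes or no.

no

Onset: /h/ is a fricative (sonority 2), /ð/ is a fricative (sonority 2), /q/ is a stop (sonority 1); then the nucleus /e/ (sonority 6).
Onset profile 2-2-1-6 — does not strictly rise throughout.
Coda: /t/ is a stop (sonority 1), /h/ is a fricative (sonority 2).
Coda profile 6-1-2 — does not strictly fall throughout.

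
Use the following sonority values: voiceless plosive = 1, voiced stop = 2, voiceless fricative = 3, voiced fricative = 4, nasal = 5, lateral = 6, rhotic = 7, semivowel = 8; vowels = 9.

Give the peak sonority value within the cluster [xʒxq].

4

/x/: voiceless fricative = 3.
/ʒ/: voiced fricative = 4.
/x/: voiceless fricative = 3.
/q/: voiceless plosive = 1.
The maximum is 4.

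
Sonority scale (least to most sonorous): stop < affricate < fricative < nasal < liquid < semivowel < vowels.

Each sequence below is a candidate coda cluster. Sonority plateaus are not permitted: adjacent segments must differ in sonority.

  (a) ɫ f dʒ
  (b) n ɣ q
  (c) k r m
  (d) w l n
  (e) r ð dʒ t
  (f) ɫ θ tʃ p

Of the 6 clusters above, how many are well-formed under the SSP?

(a) sonority 5-3-2: well-formed.
(b) sonority 4-3-1: well-formed.
(c) sonority 1-5-4: ill-formed.
(d) sonority 6-5-4: well-formed.
(e) sonority 5-3-2-1: well-formed.
(f) sonority 5-3-2-1: well-formed.

5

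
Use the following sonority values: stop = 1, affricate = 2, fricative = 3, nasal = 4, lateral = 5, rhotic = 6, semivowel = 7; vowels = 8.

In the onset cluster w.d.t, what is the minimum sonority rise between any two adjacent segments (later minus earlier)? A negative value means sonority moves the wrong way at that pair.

/w/ — semivowel, sonority 7.
/d/ — stop, sonority 1.
/t/ — stop, sonority 1.
/w/→/d/: change -6.
/d/→/t/: change +0.
Minimum = -6.

-6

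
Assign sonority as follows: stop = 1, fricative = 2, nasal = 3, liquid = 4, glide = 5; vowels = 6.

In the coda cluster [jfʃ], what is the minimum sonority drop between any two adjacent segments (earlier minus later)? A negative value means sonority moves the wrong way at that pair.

/j/ is a glide (sonority 5).
/f/ is a fricative (sonority 2).
/ʃ/ is a fricative (sonority 2).
/j/→/f/: change +3.
/f/→/ʃ/: change +0.
Minimum = 0.

0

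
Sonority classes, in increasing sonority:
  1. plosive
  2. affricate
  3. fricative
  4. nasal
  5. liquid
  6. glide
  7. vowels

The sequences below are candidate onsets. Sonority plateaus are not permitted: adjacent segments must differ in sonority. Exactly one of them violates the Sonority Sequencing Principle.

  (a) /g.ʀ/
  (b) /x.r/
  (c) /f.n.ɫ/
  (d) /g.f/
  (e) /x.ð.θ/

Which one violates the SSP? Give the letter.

(a) /g.ʀ/: profile 1-5 — obeys.
(b) /x.r/: profile 3-5 — obeys.
(c) /f.n.ɫ/: profile 3-4-5 — obeys.
(d) /g.f/: profile 1-3 — obeys.
(e) /x.ð.θ/: profile 3-3-3 — violates.

e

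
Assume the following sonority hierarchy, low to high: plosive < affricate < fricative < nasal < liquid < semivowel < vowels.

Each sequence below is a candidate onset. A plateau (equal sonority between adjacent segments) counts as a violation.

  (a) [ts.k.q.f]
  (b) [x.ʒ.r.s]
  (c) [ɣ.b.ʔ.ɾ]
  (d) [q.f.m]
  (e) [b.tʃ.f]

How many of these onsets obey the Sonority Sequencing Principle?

(a) sonority 2-1-1-3: ill-formed.
(b) sonority 3-3-5-3: ill-formed.
(c) sonority 3-1-1-5: ill-formed.
(d) sonority 1-3-4: well-formed.
(e) sonority 1-2-3: well-formed.

2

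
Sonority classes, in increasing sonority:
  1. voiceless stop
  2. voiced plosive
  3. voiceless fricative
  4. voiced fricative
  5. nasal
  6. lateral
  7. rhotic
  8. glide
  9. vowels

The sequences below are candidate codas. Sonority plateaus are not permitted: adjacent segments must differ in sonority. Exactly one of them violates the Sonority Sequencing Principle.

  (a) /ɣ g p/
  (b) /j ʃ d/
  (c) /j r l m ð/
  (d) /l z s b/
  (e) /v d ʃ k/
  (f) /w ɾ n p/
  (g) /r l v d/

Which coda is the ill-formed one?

e

(a) sonority 4-2-1: well-formed.
(b) sonority 8-3-2: well-formed.
(c) sonority 8-7-6-5-4: well-formed.
(d) sonority 6-4-3-2: well-formed.
(e) sonority 4-2-3-1: ill-formed.
(f) sonority 8-7-5-1: well-formed.
(g) sonority 7-6-4-2: well-formed.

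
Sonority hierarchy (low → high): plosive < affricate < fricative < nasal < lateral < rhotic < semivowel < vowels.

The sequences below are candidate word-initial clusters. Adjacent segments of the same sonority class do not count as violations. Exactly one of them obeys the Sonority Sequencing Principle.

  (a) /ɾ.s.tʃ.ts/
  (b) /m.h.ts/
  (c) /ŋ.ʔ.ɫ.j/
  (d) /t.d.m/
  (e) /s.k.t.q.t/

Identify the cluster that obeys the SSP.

d

(a) 6-3-2-2 → violates
(b) 4-3-2 → violates
(c) 4-1-5-7 → violates
(d) 1-1-4 → obeys
(e) 3-1-1-1-1 → violates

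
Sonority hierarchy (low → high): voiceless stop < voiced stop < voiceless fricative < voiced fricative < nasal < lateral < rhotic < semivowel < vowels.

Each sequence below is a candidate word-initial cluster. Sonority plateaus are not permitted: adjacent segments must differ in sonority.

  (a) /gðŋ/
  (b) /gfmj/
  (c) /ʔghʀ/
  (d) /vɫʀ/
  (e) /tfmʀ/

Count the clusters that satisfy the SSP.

5

(a) /gðŋ/: profile 2-4-5 — obeys.
(b) /gfmj/: profile 2-3-5-8 — obeys.
(c) /ʔghʀ/: profile 1-2-3-7 — obeys.
(d) /vɫʀ/: profile 4-6-7 — obeys.
(e) /tfmʀ/: profile 1-3-5-7 — obeys.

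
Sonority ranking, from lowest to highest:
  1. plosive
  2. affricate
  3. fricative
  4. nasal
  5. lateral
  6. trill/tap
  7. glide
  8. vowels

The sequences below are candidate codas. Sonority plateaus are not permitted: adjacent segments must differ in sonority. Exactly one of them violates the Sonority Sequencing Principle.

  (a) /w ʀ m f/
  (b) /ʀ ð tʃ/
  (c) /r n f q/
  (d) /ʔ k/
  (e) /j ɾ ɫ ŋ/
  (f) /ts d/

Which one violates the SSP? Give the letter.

(a) /w ʀ m f/: profile 7-6-4-3 — obeys.
(b) /ʀ ð tʃ/: profile 6-3-2 — obeys.
(c) /r n f q/: profile 6-4-3-1 — obeys.
(d) /ʔ k/: profile 1-1 — violates.
(e) /j ɾ ɫ ŋ/: profile 7-6-5-4 — obeys.
(f) /ts d/: profile 2-1 — obeys.

d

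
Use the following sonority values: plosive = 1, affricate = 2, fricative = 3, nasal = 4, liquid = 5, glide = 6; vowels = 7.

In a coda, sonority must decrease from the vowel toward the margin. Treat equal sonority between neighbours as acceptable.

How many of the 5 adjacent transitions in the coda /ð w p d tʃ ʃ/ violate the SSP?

3

/ð/: fricative = 3.
/w/: glide = 6.
/p/: plosive = 1.
/d/: plosive = 1.
/tʃ/: affricate = 2.
/ʃ/: fricative = 3.
/ð/→/w/: 3→6 (does not fall) — violation.
/w/→/p/: 6→1 (falls) — ok.
/p/→/d/: 1→1 (plateau, allowed) — ok.
/d/→/tʃ/: 1→2 (does not fall) — violation.
/tʃ/→/ʃ/: 2→3 (does not fall) — violation.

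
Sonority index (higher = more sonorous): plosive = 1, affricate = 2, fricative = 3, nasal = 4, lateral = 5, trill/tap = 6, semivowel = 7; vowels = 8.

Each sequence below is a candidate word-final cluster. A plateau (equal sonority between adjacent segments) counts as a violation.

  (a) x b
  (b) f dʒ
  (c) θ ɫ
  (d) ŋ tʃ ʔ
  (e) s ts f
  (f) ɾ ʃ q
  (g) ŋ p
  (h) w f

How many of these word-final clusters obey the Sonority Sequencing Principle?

(a) sonority 3-1: well-formed.
(b) sonority 3-2: well-formed.
(c) sonority 3-5: ill-formed.
(d) sonority 4-2-1: well-formed.
(e) sonority 3-2-3: ill-formed.
(f) sonority 6-3-1: well-formed.
(g) sonority 4-1: well-formed.
(h) sonority 7-3: well-formed.

6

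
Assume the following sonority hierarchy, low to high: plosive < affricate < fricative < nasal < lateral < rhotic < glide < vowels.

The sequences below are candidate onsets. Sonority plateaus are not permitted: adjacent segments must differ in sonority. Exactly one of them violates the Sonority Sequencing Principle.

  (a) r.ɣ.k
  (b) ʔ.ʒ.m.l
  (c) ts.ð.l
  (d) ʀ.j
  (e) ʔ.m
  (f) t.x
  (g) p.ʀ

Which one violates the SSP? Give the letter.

a

(a) sonority 6-3-1: ill-formed.
(b) sonority 1-3-4-5: well-formed.
(c) sonority 2-3-5: well-formed.
(d) sonority 6-7: well-formed.
(e) sonority 1-4: well-formed.
(f) sonority 1-3: well-formed.
(g) sonority 1-6: well-formed.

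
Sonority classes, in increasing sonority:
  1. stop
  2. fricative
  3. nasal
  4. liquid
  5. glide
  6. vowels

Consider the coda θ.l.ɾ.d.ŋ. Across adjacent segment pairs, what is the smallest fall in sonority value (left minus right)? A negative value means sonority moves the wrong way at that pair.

-2

/θ/ — fricative, sonority 2.
/l/ — liquid, sonority 4.
/ɾ/ — liquid, sonority 4.
/d/ — stop, sonority 1.
/ŋ/ — nasal, sonority 3.
/θ/→/l/: change -2.
/l/→/ɾ/: change +0.
/ɾ/→/d/: change +3.
/d/→/ŋ/: change -2.
Minimum = -2.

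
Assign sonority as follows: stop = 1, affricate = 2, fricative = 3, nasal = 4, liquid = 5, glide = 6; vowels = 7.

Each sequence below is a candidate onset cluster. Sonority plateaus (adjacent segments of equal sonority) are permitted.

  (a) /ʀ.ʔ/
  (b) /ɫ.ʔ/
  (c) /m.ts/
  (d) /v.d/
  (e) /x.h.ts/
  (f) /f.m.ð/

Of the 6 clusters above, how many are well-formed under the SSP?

0

(a) /ʀ.ʔ/: profile 5-1 — violates.
(b) /ɫ.ʔ/: profile 5-1 — violates.
(c) /m.ts/: profile 4-2 — violates.
(d) /v.d/: profile 3-1 — violates.
(e) /x.h.ts/: profile 3-3-2 — violates.
(f) /f.m.ð/: profile 3-4-3 — violates.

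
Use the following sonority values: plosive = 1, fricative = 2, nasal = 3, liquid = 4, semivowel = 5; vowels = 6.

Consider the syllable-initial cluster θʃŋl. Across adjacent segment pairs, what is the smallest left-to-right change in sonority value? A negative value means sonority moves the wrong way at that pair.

/θ/ is a fricative (sonority 2).
/ʃ/ is a fricative (sonority 2).
/ŋ/ is a nasal (sonority 3).
/l/ is a liquid (sonority 4).
/θ/→/ʃ/: change +0.
/ʃ/→/ŋ/: change +1.
/ŋ/→/l/: change +1.
Minimum = 0.

0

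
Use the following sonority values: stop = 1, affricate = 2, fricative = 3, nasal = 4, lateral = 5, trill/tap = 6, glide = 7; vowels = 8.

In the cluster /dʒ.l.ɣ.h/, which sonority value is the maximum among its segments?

/dʒ/ — affricate, sonority 2.
/l/ — lateral, sonority 5.
/ɣ/ — fricative, sonority 3.
/h/ — fricative, sonority 3.
The maximum is 5.

5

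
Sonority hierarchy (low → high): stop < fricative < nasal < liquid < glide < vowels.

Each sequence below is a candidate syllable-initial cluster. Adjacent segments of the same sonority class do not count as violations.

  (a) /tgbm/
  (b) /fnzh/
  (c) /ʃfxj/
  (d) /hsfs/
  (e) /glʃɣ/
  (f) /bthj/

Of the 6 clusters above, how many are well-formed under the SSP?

4

(a) /tgbm/: profile 1-1-1-3 — obeys.
(b) /fnzh/: profile 2-3-2-2 — violates.
(c) /ʃfxj/: profile 2-2-2-5 — obeys.
(d) /hsfs/: profile 2-2-2-2 — obeys.
(e) /glʃɣ/: profile 1-4-2-2 — violates.
(f) /bthj/: profile 1-1-2-5 — obeys.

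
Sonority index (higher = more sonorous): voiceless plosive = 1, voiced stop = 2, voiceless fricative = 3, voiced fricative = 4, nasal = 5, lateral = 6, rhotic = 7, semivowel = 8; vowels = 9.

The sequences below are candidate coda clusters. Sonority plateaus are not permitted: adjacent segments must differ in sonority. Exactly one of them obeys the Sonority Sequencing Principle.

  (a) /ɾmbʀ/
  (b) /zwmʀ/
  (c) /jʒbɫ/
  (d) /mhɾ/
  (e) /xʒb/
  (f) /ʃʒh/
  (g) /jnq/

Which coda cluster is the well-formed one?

(a) 7-5-2-7 → violates
(b) 4-8-5-7 → violates
(c) 8-4-2-6 → violates
(d) 5-3-7 → violates
(e) 3-4-2 → violates
(f) 3-4-3 → violates
(g) 8-5-1 → obeys

g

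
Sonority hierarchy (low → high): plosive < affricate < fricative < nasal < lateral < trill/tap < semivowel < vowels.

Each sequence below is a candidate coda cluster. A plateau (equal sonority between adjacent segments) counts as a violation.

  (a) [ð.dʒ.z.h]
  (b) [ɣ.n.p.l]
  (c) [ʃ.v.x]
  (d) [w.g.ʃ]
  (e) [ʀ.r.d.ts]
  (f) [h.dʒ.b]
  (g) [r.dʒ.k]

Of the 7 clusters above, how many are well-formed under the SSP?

(a) sonority 3-2-3-3: ill-formed.
(b) sonority 3-4-1-5: ill-formed.
(c) sonority 3-3-3: ill-formed.
(d) sonority 7-1-3: ill-formed.
(e) sonority 6-6-1-2: ill-formed.
(f) sonority 3-2-1: well-formed.
(g) sonority 6-2-1: well-formed.

2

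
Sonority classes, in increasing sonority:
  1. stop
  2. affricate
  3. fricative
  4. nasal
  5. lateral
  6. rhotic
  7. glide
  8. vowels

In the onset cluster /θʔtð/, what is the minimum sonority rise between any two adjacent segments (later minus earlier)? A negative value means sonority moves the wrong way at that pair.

-2

/θ/ — fricative, sonority 3.
/ʔ/ — stop, sonority 1.
/t/ — stop, sonority 1.
/ð/ — fricative, sonority 3.
/θ/→/ʔ/: change -2.
/ʔ/→/t/: change +0.
/t/→/ð/: change +2.
Minimum = -2.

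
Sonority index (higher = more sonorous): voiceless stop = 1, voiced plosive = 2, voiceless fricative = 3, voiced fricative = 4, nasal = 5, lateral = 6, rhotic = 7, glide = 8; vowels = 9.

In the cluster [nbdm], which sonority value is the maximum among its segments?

5

/n/: nasal = 5.
/b/: voiced plosive = 2.
/d/: voiced plosive = 2.
/m/: nasal = 5.
The maximum is 5.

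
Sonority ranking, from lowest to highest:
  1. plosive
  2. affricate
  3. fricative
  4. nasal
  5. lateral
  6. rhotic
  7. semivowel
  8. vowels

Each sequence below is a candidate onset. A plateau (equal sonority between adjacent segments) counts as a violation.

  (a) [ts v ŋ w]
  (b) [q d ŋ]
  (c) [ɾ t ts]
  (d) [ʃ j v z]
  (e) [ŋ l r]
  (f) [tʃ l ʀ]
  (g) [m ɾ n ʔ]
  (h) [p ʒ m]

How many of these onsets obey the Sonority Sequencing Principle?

4

(a) sonority 2-3-4-7: well-formed.
(b) sonority 1-1-4: ill-formed.
(c) sonority 6-1-2: ill-formed.
(d) sonority 3-7-3-3: ill-formed.
(e) sonority 4-5-6: well-formed.
(f) sonority 2-5-6: well-formed.
(g) sonority 4-6-4-1: ill-formed.
(h) sonority 1-3-4: well-formed.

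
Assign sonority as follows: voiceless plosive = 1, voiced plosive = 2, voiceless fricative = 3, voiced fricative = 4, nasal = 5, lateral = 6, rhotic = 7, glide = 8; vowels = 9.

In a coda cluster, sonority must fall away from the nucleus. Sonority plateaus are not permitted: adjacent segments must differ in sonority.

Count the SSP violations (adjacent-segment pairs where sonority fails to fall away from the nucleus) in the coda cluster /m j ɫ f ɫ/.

/m/ is a nasal (sonority 5).
/j/ is a glide (sonority 8).
/ɫ/ is a lateral (sonority 6).
/f/ is a voiceless fricative (sonority 3).
/ɫ/ is a lateral (sonority 6).
/m/→/j/: 5→8 (does not fall) — violation.
/j/→/ɫ/: 8→6 (falls) — ok.
/ɫ/→/f/: 6→3 (falls) — ok.
/f/→/ɫ/: 3→6 (does not fall) — violation.

2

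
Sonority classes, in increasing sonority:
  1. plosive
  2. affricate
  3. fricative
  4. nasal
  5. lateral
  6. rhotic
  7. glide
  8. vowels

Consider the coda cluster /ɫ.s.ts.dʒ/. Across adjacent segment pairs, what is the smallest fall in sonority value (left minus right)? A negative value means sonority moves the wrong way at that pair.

/ɫ/ is a lateral (sonority 5).
/s/ is a fricative (sonority 3).
/ts/ is an affricate (sonority 2).
/dʒ/ is an affricate (sonority 2).
/ɫ/→/s/: change +2.
/s/→/ts/: change +1.
/ts/→/dʒ/: change +0.
Minimum = 0.

0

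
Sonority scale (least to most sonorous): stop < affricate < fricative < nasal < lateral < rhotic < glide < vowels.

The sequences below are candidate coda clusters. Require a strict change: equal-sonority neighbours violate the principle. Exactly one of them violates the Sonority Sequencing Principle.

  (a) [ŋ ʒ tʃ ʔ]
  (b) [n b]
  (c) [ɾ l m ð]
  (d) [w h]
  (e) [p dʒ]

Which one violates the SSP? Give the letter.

(a) sonority 4-3-2-1: well-formed.
(b) sonority 4-1: well-formed.
(c) sonority 6-5-4-3: well-formed.
(d) sonority 7-3: well-formed.
(e) sonority 1-2: ill-formed.

e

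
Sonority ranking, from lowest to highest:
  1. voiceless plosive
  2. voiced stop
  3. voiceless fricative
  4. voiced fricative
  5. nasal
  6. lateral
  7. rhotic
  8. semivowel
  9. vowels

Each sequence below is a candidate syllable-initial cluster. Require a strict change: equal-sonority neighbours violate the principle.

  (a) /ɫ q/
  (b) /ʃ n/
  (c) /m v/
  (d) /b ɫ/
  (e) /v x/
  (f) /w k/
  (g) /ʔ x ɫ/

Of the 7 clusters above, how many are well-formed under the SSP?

3

(a) /ɫ q/: profile 6-1 — violates.
(b) /ʃ n/: profile 3-5 — obeys.
(c) /m v/: profile 5-4 — violates.
(d) /b ɫ/: profile 2-6 — obeys.
(e) /v x/: profile 4-3 — violates.
(f) /w k/: profile 8-1 — violates.
(g) /ʔ x ɫ/: profile 1-3-6 — obeys.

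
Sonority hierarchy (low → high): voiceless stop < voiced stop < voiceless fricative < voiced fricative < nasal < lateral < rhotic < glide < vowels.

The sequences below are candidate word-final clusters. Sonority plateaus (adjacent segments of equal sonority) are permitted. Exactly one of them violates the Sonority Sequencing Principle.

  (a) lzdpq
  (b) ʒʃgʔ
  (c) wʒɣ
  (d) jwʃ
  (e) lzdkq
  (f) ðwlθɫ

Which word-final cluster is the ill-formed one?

(a) 6-4-2-1-1 → obeys
(b) 4-3-2-1 → obeys
(c) 8-4-4 → obeys
(d) 8-8-3 → obeys
(e) 6-4-2-1-1 → obeys
(f) 4-8-6-3-6 → violates

f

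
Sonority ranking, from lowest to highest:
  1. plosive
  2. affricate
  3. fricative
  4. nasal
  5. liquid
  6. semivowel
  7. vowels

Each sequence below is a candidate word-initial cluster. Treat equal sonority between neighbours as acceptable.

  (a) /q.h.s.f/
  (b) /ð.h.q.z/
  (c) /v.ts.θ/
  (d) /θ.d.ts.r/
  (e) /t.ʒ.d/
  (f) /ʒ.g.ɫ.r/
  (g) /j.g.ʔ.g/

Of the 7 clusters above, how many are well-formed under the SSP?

(a) sonority 1-3-3-3: well-formed.
(b) sonority 3-3-1-3: ill-formed.
(c) sonority 3-2-3: ill-formed.
(d) sonority 3-1-2-5: ill-formed.
(e) sonority 1-3-1: ill-formed.
(f) sonority 3-1-5-5: ill-formed.
(g) sonority 6-1-1-1: ill-formed.

1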